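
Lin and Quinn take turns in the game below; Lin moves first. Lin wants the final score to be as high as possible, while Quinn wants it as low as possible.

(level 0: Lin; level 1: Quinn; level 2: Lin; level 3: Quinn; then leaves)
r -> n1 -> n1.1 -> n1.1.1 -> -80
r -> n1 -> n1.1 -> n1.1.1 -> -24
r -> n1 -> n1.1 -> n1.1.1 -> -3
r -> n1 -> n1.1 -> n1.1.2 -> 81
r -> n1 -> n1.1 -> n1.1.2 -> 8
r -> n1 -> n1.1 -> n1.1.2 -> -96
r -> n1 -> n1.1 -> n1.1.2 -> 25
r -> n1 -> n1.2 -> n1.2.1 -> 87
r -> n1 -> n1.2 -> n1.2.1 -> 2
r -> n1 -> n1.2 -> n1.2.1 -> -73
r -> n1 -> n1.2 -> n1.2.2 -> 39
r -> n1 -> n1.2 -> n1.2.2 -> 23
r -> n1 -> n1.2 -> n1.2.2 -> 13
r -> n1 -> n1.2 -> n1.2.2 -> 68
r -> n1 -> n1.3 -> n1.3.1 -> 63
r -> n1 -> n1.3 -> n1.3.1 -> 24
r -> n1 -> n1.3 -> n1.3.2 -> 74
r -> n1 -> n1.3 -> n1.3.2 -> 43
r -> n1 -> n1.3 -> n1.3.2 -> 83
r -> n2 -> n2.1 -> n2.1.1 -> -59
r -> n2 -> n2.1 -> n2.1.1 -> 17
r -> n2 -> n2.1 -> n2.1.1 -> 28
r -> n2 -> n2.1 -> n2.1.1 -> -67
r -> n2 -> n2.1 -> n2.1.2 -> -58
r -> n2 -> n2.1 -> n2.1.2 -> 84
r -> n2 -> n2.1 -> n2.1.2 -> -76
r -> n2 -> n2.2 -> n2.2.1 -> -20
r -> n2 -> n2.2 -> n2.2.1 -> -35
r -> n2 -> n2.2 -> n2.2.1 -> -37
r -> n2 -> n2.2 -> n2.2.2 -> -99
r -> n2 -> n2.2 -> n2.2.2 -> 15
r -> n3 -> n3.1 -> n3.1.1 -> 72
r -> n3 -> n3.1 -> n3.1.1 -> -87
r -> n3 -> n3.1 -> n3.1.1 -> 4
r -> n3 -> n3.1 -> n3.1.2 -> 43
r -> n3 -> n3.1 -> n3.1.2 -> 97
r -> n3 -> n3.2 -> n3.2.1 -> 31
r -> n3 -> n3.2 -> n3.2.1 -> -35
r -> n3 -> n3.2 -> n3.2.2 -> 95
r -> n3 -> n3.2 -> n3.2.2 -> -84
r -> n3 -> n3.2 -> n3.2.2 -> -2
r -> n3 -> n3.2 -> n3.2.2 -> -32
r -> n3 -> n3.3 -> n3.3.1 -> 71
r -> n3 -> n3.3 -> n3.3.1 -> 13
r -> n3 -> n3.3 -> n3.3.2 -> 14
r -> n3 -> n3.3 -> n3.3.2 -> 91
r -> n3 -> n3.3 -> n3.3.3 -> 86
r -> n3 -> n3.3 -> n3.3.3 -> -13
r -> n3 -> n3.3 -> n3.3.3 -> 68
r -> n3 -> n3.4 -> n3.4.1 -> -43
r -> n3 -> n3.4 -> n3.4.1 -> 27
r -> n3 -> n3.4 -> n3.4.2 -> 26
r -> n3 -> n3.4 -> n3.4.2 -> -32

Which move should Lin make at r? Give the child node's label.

n1.1.1 (Quinn): min(-80, -24, -3) = -80
n1.1.2 (Quinn): min(81, 8, -96, 25) = -96
n1.1 (Lin): max(-80, -96) = -80
n1.2.1 (Quinn): min(87, 2, -73) = -73
n1.2.2 (Quinn): min(39, 23, 13, 68) = 13
n1.2 (Lin): max(-73, 13) = 13
n1.3.1 (Quinn): min(63, 24) = 24
n1.3.2 (Quinn): min(74, 43, 83) = 43
n1.3 (Lin): max(24, 43) = 43
n1 (Quinn): min(-80, 13, 43) = -80
n2.1.1 (Quinn): min(-59, 17, 28, -67) = -67
n2.1.2 (Quinn): min(-58, 84, -76) = -76
n2.1 (Lin): max(-67, -76) = -67
n2.2.1 (Quinn): min(-20, -35, -37) = -37
n2.2.2 (Quinn): min(-99, 15) = -99
n2.2 (Lin): max(-37, -99) = -37
n2 (Quinn): min(-67, -37) = -67
n3.1.1 (Quinn): min(72, -87, 4) = -87
n3.1.2 (Quinn): min(43, 97) = 43
n3.1 (Lin): max(-87, 43) = 43
n3.2.1 (Quinn): min(31, -35) = -35
n3.2.2 (Quinn): min(95, -84, -2, -32) = -84
n3.2 (Lin): max(-35, -84) = -35
n3.3.1 (Quinn): min(71, 13) = 13
n3.3.2 (Quinn): min(14, 91) = 14
n3.3.3 (Quinn): min(86, -13, 68) = -13
n3.3 (Lin): max(13, 14, -13) = 14
n3.4.1 (Quinn): min(-43, 27) = -43
n3.4.2 (Quinn): min(26, -32) = -32
n3.4 (Lin): max(-43, -32) = -32
n3 (Quinn): min(43, -35, 14, -32) = -35
r (Lin): max(-80, -67, -35) = -35
Lin at r wants the highest of {n1=-80, n2=-67, n3=-35}, so chooses n3.

n3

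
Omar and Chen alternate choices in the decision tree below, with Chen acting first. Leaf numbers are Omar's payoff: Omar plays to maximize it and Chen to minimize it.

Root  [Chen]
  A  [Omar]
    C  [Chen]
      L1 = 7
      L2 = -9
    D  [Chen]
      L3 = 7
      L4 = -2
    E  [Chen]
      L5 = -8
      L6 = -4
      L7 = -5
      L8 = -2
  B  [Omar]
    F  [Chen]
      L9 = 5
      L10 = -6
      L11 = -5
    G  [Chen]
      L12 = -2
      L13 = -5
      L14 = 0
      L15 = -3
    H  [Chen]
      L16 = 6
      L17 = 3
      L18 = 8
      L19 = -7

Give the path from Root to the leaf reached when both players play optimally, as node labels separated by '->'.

Root -> B -> G -> L13

C (Chen): min(7, -9) = -9
D (Chen): min(7, -2) = -2
E (Chen): min(-8, -4, -5, -2) = -8
A (Omar): max(-9, -2, -8) = -2
F (Chen): min(5, -6, -5) = -6
G (Chen): min(-2, -5, 0, -3) = -5
H (Chen): min(6, 3, 8, -7) = -7
B (Omar): max(-6, -5, -7) = -5
Root (Chen): min(-2, -5) = -5
At Root, Chen picks B (lowest: -5).
At B, Omar picks G (highest: -5).
At G, Chen picks L13 (lowest: -5).
Terminal value -5.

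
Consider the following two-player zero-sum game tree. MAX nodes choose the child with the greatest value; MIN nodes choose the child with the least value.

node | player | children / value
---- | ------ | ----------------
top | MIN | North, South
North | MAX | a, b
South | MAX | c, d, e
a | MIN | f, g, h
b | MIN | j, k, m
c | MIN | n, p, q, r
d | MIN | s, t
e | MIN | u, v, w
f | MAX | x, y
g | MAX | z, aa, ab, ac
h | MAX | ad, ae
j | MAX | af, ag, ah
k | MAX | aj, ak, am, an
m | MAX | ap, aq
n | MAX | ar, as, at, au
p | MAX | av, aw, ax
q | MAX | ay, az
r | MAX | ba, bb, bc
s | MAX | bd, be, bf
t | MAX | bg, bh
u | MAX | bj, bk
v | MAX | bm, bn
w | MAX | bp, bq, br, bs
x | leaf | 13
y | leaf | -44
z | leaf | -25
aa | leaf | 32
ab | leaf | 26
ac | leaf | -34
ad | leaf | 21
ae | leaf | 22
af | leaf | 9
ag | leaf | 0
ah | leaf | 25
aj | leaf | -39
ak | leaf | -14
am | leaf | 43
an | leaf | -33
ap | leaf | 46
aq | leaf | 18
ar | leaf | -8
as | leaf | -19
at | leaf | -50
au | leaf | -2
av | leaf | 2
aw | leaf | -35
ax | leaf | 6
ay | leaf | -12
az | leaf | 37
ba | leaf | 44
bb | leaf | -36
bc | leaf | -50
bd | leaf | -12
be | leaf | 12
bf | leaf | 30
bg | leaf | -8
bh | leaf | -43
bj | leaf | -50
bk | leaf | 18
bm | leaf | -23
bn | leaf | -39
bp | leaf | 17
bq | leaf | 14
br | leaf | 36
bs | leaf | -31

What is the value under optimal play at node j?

25

j (MAX): max(9, 0, 25) = 25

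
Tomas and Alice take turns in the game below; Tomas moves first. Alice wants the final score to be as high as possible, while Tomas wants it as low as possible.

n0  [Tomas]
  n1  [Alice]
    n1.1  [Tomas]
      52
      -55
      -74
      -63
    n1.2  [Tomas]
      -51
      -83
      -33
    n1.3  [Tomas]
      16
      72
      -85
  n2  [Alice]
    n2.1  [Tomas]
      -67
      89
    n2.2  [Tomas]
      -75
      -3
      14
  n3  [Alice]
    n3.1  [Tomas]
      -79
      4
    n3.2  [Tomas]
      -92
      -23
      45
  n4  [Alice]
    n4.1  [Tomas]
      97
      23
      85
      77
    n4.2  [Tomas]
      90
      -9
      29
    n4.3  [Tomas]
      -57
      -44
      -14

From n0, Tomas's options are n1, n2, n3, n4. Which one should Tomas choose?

n1.1 (Tomas): min(52, -55, -74, -63) = -74
n1.2 (Tomas): min(-51, -83, -33) = -83
n1.3 (Tomas): min(16, 72, -85) = -85
n1 (Alice): max(-74, -83, -85) = -74
n2.1 (Tomas): min(-67, 89) = -67
n2.2 (Tomas): min(-75, -3, 14) = -75
n2 (Alice): max(-67, -75) = -67
n3.1 (Tomas): min(-79, 4) = -79
n3.2 (Tomas): min(-92, -23, 45) = -92
n3 (Alice): max(-79, -92) = -79
n4.1 (Tomas): min(97, 23, 85, 77) = 23
n4.2 (Tomas): min(90, -9, 29) = -9
n4.3 (Tomas): min(-57, -44, -14) = -57
n4 (Alice): max(23, -9, -57) = 23
n0 (Tomas): min(-74, -67, -79, 23) = -79
Tomas at n0 wants the lowest of {n1=-74, n2=-67, n3=-79, n4=23}, so chooses n3.

n3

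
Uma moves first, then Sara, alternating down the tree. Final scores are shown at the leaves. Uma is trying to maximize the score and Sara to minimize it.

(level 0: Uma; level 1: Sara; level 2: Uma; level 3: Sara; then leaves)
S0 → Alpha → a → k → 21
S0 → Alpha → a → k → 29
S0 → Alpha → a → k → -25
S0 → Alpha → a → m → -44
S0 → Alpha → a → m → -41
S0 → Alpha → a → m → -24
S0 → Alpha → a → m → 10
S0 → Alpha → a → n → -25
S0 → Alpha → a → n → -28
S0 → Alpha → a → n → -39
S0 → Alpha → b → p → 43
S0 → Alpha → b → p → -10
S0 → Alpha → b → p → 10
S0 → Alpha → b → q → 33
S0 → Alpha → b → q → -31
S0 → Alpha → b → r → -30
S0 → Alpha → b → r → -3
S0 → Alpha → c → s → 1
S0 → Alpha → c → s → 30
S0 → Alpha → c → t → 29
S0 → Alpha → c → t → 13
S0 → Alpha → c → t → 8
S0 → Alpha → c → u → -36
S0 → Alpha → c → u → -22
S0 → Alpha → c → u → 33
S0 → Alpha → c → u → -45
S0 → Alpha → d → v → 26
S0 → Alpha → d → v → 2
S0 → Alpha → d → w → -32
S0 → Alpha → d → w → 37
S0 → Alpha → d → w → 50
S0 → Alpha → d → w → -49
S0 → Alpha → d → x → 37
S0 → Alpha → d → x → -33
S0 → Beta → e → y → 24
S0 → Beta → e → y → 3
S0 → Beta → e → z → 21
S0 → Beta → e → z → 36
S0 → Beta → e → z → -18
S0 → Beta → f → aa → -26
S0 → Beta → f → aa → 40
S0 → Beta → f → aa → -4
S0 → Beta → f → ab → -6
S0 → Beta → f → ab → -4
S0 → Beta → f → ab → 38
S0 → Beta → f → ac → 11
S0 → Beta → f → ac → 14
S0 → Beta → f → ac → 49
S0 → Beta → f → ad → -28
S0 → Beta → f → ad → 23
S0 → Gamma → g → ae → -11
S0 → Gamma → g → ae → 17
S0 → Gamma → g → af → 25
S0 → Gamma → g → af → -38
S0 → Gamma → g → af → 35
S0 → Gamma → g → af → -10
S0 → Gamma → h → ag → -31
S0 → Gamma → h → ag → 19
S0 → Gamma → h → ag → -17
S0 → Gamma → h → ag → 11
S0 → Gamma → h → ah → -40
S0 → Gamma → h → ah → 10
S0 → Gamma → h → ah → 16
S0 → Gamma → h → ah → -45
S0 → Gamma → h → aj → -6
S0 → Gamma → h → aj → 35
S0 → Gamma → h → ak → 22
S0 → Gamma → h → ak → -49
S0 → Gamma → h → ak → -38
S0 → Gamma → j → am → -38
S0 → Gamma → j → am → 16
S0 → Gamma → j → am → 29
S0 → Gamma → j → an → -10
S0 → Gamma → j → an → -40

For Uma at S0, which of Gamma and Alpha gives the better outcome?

ae (Sara): min(-11, 17) = -11
af (Sara): min(25, -38, 35, -10) = -38
g (Uma): max(-11, -38) = -11
ag (Sara): min(-31, 19, -17, 11) = -31
ah (Sara): min(-40, 10, 16, -45) = -45
aj (Sara): min(-6, 35) = -6
ak (Sara): min(22, -49, -38) = -49
h (Uma): max(-31, -45, -6, -49) = -6
am (Sara): min(-38, 16, 29) = -38
an (Sara): min(-10, -40) = -40
j (Uma): max(-38, -40) = -38
Gamma (Sara): min(-11, -6, -38) = -38
k (Sara): min(21, 29, -25) = -25
m (Sara): min(-44, -41, -24, 10) = -44
n (Sara): min(-25, -28, -39) = -39
a (Uma): max(-25, -44, -39) = -25
p (Sara): min(43, -10, 10) = -10
q (Sara): min(33, -31) = -31
r (Sara): min(-30, -3) = -30
b (Uma): max(-10, -31, -30) = -10
s (Sara): min(1, 30) = 1
t (Sara): min(29, 13, 8) = 8
u (Sara): min(-36, -22, 33, -45) = -45
c (Uma): max(1, 8, -45) = 8
v (Sara): min(26, 2) = 2
w (Sara): min(-32, 37, 50, -49) = -49
x (Sara): min(37, -33) = -33
d (Uma): max(2, -49, -33) = 2
Alpha (Sara): min(-25, -10, 8, 2) = -25
Uma prefers the higher value; Gamma=-38, Alpha=-25. Alpha is better since -25 > -38.

Alpha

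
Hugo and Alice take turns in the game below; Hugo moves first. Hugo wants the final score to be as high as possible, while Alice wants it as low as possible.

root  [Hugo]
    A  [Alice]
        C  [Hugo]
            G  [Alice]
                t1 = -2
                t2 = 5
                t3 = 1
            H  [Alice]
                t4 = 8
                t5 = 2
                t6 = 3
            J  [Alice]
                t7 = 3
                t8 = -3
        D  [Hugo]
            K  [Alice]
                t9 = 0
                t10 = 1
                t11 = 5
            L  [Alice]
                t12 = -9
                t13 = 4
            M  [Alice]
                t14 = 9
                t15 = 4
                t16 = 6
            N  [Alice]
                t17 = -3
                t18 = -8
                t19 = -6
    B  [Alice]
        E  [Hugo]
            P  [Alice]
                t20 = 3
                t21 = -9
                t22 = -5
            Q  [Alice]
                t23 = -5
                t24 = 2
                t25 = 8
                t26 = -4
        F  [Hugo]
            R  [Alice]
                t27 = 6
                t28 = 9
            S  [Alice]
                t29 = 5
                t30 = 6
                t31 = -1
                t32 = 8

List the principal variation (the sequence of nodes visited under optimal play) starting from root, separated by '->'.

root -> A -> C -> H -> t5

G (Alice): min(-2, 5, 1) = -2
H (Alice): min(8, 2, 3) = 2
J (Alice): min(3, -3) = -3
C (Hugo): max(-2, 2, -3) = 2
K (Alice): min(0, 1, 5) = 0
L (Alice): min(-9, 4) = -9
M (Alice): min(9, 4, 6) = 4
N (Alice): min(-3, -8, -6) = -8
D (Hugo): max(0, -9, 4, -8) = 4
A (Alice): min(2, 4) = 2
P (Alice): min(3, -9, -5) = -9
Q (Alice): min(-5, 2, 8, -4) = -5
E (Hugo): max(-9, -5) = -5
R (Alice): min(6, 9) = 6
S (Alice): min(5, 6, -1, 8) = -1
F (Hugo): max(6, -1) = 6
B (Alice): min(-5, 6) = -5
root (Hugo): max(2, -5) = 2
At root, Hugo picks A (highest: 2).
At A, Alice picks C (lowest: 2).
At C, Hugo picks H (highest: 2).
At H, Alice picks t5 (lowest: 2).
Terminal value 2.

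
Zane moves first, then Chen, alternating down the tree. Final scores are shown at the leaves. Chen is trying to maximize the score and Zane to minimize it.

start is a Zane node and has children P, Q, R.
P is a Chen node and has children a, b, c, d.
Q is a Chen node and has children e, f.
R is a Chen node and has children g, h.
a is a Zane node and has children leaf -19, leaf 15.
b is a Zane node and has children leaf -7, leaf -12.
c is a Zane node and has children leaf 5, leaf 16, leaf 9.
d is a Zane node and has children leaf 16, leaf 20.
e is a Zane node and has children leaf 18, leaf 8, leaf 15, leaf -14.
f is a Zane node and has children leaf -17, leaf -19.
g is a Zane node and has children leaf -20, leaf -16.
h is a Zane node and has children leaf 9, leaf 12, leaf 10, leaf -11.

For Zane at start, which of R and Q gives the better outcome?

Q

g (Zane): min(-20, -16) = -20
h (Zane): min(9, 12, 10, -11) = -11
R (Chen): max(-20, -11) = -11
e (Zane): min(18, 8, 15, -14) = -14
f (Zane): min(-17, -19) = -19
Q (Chen): max(-14, -19) = -14
Zane prefers the lower value; R=-11, Q=-14. Q is better since -14 < -11.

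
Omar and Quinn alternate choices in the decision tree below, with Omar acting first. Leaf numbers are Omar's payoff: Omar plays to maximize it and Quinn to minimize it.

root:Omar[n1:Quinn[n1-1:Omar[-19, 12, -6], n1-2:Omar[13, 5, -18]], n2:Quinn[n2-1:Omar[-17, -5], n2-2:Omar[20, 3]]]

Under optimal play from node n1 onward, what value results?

12

n1-1 (Omar): max(-19, 12, -6) = 12
n1-2 (Omar): max(13, 5, -18) = 13
n1 (Quinn): min(12, 13) = 12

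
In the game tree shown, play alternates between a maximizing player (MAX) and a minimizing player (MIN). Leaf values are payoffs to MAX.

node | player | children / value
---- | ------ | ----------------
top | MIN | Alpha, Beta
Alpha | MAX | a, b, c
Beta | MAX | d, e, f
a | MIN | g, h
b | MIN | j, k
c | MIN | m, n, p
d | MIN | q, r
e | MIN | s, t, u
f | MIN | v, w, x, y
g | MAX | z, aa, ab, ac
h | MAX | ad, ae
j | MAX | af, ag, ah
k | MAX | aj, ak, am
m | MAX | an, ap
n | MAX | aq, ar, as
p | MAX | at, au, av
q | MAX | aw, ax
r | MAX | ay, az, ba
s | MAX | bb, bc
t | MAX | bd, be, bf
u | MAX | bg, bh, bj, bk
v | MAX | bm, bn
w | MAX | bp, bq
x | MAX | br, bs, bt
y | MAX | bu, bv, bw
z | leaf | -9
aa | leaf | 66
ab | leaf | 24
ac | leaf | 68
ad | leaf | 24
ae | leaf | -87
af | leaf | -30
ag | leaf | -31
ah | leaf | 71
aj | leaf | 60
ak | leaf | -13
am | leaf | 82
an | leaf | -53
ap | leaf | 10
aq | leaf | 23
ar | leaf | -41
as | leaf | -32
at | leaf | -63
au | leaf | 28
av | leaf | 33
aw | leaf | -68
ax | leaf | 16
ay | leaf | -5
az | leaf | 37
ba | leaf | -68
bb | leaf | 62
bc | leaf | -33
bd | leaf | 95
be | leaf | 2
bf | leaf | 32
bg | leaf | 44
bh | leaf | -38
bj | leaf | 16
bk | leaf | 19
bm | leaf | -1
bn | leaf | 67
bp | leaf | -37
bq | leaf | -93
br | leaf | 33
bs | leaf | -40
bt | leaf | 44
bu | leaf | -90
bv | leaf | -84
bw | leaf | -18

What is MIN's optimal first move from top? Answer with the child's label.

g (MAX): max(-9, 66, 24, 68) = 68
h (MAX): max(24, -87) = 24
a (MIN): min(68, 24) = 24
j (MAX): max(-30, -31, 71) = 71
k (MAX): max(60, -13, 82) = 82
b (MIN): min(71, 82) = 71
m (MAX): max(-53, 10) = 10
n (MAX): max(23, -41, -32) = 23
p (MAX): max(-63, 28, 33) = 33
c (MIN): min(10, 23, 33) = 10
Alpha (MAX): max(24, 71, 10) = 71
q (MAX): max(-68, 16) = 16
r (MAX): max(-5, 37, -68) = 37
d (MIN): min(16, 37) = 16
s (MAX): max(62, -33) = 62
t (MAX): max(95, 2, 32) = 95
u (MAX): max(44, -38, 16, 19) = 44
e (MIN): min(62, 95, 44) = 44
v (MAX): max(-1, 67) = 67
w (MAX): max(-37, -93) = -37
x (MAX): max(33, -40, 44) = 44
y (MAX): max(-90, -84, -18) = -18
f (MIN): min(67, -37, 44, -18) = -37
Beta (MAX): max(16, 44, -37) = 44
top (MIN): min(71, 44) = 44
MIN at top wants the lowest of {Alpha=71, Beta=44}, so chooses Beta.

Beta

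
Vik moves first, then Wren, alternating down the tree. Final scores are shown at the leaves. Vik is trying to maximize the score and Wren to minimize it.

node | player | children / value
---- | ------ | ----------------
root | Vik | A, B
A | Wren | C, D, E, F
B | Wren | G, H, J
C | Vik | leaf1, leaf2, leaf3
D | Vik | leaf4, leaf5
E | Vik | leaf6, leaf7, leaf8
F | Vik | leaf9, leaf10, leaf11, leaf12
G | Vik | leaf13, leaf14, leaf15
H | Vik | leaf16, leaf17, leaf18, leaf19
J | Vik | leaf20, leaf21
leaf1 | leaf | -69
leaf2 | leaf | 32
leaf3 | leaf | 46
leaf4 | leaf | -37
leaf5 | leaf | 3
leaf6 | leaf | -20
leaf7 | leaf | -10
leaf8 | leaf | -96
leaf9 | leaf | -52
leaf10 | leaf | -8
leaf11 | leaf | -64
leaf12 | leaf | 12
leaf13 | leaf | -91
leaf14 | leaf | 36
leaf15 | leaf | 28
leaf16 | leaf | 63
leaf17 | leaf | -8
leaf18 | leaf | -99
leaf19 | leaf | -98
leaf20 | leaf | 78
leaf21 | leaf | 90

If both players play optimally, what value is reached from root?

36

C (Vik): max(-69, 32, 46) = 46
D (Vik): max(-37, 3) = 3
E (Vik): max(-20, -10, -96) = -10
F (Vik): max(-52, -8, -64, 12) = 12
A (Wren): min(46, 3, -10, 12) = -10
G (Vik): max(-91, 36, 28) = 36
H (Vik): max(63, -8, -99, -98) = 63
J (Vik): max(78, 90) = 90
B (Wren): min(36, 63, 90) = 36
root (Vik): max(-10, 36) = 36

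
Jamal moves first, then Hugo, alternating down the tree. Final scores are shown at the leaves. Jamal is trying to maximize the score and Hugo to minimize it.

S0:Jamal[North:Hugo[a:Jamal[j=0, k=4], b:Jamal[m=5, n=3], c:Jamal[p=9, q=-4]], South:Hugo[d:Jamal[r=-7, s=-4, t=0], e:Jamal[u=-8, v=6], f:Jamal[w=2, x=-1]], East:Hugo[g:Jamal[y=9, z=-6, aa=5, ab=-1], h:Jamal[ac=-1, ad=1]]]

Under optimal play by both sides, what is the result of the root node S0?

a (Jamal): max(0, 4) = 4
b (Jamal): max(5, 3) = 5
c (Jamal): max(9, -4) = 9
North (Hugo): min(4, 5, 9) = 4
d (Jamal): max(-7, -4, 0) = 0
e (Jamal): max(-8, 6) = 6
f (Jamal): max(2, -1) = 2
South (Hugo): min(0, 6, 2) = 0
g (Jamal): max(9, -6, 5, -1) = 9
h (Jamal): max(-1, 1) = 1
East (Hugo): min(9, 1) = 1
S0 (Jamal): max(4, 0, 1) = 4

4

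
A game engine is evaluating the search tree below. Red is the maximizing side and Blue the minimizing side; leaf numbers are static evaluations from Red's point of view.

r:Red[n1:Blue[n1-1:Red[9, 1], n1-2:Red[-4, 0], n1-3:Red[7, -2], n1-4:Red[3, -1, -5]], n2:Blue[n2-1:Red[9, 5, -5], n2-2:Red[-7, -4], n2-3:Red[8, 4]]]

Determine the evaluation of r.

0

n1-1 (Red): max(9, 1) = 9
n1-2 (Red): max(-4, 0) = 0
n1-3 (Red): max(7, -2) = 7
n1-4 (Red): max(3, -1, -5) = 3
n1 (Blue): min(9, 0, 7, 3) = 0
n2-1 (Red): max(9, 5, -5) = 9
n2-2 (Red): max(-7, -4) = -4
n2-3 (Red): max(8, 4) = 8
n2 (Blue): min(9, -4, 8) = -4
r (Red): max(0, -4) = 0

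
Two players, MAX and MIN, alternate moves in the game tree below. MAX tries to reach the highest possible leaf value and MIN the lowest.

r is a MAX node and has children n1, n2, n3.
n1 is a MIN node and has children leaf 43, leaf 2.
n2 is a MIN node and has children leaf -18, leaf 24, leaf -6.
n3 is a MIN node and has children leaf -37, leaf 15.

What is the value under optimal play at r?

n1 (MIN): min(43, 2) = 2
n2 (MIN): min(-18, 24, -6) = -18
n3 (MIN): min(-37, 15) = -37
r (MAX): max(2, -18, -37) = 2

2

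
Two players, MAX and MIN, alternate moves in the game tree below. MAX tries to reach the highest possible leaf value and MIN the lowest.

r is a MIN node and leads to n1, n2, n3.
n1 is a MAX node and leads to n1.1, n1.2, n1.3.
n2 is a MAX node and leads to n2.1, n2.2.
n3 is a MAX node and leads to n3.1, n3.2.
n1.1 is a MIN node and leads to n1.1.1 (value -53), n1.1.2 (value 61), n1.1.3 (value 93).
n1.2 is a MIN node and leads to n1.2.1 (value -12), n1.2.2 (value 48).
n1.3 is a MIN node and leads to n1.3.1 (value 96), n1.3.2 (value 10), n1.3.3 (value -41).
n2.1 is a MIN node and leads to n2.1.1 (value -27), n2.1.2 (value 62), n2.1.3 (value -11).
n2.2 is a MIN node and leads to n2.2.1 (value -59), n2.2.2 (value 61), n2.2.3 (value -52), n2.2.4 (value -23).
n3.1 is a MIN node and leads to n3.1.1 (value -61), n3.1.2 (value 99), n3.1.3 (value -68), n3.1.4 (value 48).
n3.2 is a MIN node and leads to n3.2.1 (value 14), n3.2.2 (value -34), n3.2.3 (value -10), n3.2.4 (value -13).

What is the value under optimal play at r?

-34

n1.1 (MIN): min(-53, 61, 93) = -53
n1.2 (MIN): min(-12, 48) = -12
n1.3 (MIN): min(96, 10, -41) = -41
n1 (MAX): max(-53, -12, -41) = -12
n2.1 (MIN): min(-27, 62, -11) = -27
n2.2 (MIN): min(-59, 61, -52, -23) = -59
n2 (MAX): max(-27, -59) = -27
n3.1 (MIN): min(-61, 99, -68, 48) = -68
n3.2 (MIN): min(14, -34, -10, -13) = -34
n3 (MAX): max(-68, -34) = -34
r (MIN): min(-12, -27, -34) = -34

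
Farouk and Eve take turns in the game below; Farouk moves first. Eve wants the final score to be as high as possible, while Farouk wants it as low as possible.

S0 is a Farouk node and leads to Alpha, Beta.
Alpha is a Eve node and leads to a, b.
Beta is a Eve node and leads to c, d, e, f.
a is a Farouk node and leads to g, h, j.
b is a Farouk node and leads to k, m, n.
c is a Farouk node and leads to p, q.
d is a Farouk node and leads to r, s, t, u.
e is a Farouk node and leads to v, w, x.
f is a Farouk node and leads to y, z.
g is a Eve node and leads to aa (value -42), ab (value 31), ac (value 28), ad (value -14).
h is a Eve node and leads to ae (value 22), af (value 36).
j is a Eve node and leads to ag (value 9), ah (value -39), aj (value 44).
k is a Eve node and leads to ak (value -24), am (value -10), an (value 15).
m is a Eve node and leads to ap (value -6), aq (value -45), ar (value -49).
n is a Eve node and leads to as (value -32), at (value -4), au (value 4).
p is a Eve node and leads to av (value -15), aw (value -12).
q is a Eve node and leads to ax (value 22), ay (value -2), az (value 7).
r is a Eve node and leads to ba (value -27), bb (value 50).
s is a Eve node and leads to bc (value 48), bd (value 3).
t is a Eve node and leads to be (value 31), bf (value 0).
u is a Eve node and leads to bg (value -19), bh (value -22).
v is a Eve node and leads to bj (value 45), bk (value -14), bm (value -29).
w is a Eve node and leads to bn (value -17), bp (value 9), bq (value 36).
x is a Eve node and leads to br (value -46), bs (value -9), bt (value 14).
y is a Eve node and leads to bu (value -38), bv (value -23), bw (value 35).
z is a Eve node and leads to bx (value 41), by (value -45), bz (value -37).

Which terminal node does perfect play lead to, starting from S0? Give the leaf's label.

ab

g (Eve): max(-42, 31, 28, -14) = 31
h (Eve): max(22, 36) = 36
j (Eve): max(9, -39, 44) = 44
a (Farouk): min(31, 36, 44) = 31
k (Eve): max(-24, -10, 15) = 15
m (Eve): max(-6, -45, -49) = -6
n (Eve): max(-32, -4, 4) = 4
b (Farouk): min(15, -6, 4) = -6
Alpha (Eve): max(31, -6) = 31
p (Eve): max(-15, -12) = -12
q (Eve): max(22, -2, 7) = 22
c (Farouk): min(-12, 22) = -12
r (Eve): max(-27, 50) = 50
s (Eve): max(48, 3) = 48
t (Eve): max(31, 0) = 31
u (Eve): max(-19, -22) = -19
d (Farouk): min(50, 48, 31, -19) = -19
v (Eve): max(45, -14, -29) = 45
w (Eve): max(-17, 9, 36) = 36
x (Eve): max(-46, -9, 14) = 14
e (Farouk): min(45, 36, 14) = 14
y (Eve): max(-38, -23, 35) = 35
z (Eve): max(41, -45, -37) = 41
f (Farouk): min(35, 41) = 35
Beta (Eve): max(-12, -19, 14, 35) = 35
S0 (Farouk): min(31, 35) = 31
At S0, Farouk picks Alpha (lowest: 31).
At Alpha, Eve picks a (highest: 31).
At a, Farouk picks g (lowest: 31).
At g, Eve picks ab (highest: 31).
Terminal value 31.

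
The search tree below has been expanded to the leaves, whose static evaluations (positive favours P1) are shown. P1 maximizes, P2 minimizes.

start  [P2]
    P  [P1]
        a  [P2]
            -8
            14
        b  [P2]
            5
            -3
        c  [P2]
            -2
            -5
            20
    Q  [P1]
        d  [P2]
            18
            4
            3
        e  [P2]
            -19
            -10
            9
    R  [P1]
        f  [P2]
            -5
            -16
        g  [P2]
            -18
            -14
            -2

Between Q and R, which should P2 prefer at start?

d (P2): min(18, 4, 3) = 3
e (P2): min(-19, -10, 9) = -19
Q (P1): max(3, -19) = 3
f (P2): min(-5, -16) = -16
g (P2): min(-18, -14, -2) = -18
R (P1): max(-16, -18) = -16
P2 prefers the lower value; Q=3, R=-16. R is better since -16 < 3.

R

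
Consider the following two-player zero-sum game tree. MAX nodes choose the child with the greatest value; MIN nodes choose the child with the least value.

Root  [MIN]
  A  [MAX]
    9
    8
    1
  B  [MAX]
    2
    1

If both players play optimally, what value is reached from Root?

A (MAX): max(9, 8, 1) = 9
B (MAX): max(2, 1) = 2
Root (MIN): min(9, 2) = 2

2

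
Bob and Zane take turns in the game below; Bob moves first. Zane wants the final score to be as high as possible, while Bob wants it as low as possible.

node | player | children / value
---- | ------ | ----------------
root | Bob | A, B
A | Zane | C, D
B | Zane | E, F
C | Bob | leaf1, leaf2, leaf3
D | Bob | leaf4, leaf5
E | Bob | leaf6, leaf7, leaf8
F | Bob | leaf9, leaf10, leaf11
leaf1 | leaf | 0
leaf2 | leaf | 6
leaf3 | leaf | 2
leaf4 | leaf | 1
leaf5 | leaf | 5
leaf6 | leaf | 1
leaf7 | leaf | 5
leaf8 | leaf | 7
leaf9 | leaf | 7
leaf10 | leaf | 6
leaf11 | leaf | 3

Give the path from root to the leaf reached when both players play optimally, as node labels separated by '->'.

root -> A -> D -> leaf4

C (Bob): min(0, 6, 2) = 0
D (Bob): min(1, 5) = 1
A (Zane): max(0, 1) = 1
E (Bob): min(1, 5, 7) = 1
F (Bob): min(7, 6, 3) = 3
B (Zane): max(1, 3) = 3
root (Bob): min(1, 3) = 1
At root, Bob picks A (lowest: 1).
At A, Zane picks D (highest: 1).
At D, Bob picks leaf4 (lowest: 1).
Terminal value 1.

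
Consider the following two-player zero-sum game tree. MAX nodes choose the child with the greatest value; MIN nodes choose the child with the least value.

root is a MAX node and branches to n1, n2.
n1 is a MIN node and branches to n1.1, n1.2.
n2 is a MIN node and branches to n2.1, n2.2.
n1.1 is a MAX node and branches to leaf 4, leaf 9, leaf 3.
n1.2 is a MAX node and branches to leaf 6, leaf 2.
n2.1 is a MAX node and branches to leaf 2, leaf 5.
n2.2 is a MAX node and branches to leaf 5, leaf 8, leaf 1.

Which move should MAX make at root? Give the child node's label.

n1.1 (MAX): max(4, 9, 3) = 9
n1.2 (MAX): max(6, 2) = 6
n1 (MIN): min(9, 6) = 6
n2.1 (MAX): max(2, 5) = 5
n2.2 (MAX): max(5, 8, 1) = 8
n2 (MIN): min(5, 8) = 5
root (MAX): max(6, 5) = 6
MAX at root wants the highest of {n1=6, n2=5}, so chooses n1.

n1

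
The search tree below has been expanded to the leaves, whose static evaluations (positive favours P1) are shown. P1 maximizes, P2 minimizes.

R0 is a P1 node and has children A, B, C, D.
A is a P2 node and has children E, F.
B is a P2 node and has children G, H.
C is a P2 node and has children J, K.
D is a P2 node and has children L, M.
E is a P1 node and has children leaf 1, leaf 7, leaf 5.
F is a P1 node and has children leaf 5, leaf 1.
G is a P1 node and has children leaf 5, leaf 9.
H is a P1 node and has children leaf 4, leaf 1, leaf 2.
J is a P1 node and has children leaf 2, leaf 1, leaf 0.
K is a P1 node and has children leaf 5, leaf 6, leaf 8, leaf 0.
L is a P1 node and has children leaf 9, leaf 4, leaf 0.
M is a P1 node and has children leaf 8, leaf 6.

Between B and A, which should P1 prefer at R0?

G (P1): max(5, 9) = 9
H (P1): max(4, 1, 2) = 4
B (P2): min(9, 4) = 4
E (P1): max(1, 7, 5) = 7
F (P1): max(5, 1) = 5
A (P2): min(7, 5) = 5
P1 prefers the higher value; B=4, A=5. A is better since 5 > 4.

A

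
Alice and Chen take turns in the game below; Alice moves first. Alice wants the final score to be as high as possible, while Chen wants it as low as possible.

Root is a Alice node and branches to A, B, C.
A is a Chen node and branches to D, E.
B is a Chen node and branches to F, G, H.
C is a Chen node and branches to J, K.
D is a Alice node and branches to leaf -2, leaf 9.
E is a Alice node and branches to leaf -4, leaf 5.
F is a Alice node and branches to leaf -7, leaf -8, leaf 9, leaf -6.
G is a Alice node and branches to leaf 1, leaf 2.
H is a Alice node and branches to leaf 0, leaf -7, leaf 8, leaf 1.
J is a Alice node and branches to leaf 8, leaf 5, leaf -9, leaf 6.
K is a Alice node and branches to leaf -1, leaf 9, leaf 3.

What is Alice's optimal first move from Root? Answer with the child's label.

D (Alice): max(-2, 9) = 9
E (Alice): max(-4, 5) = 5
A (Chen): min(9, 5) = 5
F (Alice): max(-7, -8, 9, -6) = 9
G (Alice): max(1, 2) = 2
H (Alice): max(0, -7, 8, 1) = 8
B (Chen): min(9, 2, 8) = 2
J (Alice): max(8, 5, -9, 6) = 8
K (Alice): max(-1, 9, 3) = 9
C (Chen): min(8, 9) = 8
Root (Alice): max(5, 2, 8) = 8
Alice at Root wants the highest of {A=5, B=2, C=8}, so chooses C.

C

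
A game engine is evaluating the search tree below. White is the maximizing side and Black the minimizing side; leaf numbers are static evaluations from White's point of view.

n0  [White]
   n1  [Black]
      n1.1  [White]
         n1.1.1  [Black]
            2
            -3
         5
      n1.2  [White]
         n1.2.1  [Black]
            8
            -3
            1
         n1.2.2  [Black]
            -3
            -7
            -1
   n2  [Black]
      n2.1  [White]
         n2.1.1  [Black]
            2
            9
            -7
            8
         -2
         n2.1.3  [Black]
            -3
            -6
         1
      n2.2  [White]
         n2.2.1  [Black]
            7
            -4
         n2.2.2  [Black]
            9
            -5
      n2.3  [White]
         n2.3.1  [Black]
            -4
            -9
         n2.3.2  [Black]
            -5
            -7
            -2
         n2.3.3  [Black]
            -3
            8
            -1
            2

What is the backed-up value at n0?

-3

n1.1.1 (Black): min(2, -3) = -3
n1.1 (White): max(-3, 5) = 5
n1.2.1 (Black): min(8, -3, 1) = -3
n1.2.2 (Black): min(-3, -7, -1) = -7
n1.2 (White): max(-3, -7) = -3
n1 (Black): min(5, -3) = -3
n2.1.1 (Black): min(2, 9, -7, 8) = -7
n2.1.3 (Black): min(-3, -6) = -6
n2.1 (White): max(-7, -2, -6, 1) = 1
n2.2.1 (Black): min(7, -4) = -4
n2.2.2 (Black): min(9, -5) = -5
n2.2 (White): max(-4, -5) = -4
n2.3.1 (Black): min(-4, -9) = -9
n2.3.2 (Black): min(-5, -7, -2) = -7
n2.3.3 (Black): min(-3, 8, -1, 2) = -3
n2.3 (White): max(-9, -7, -3) = -3
n2 (Black): min(1, -4, -3) = -4
n0 (White): max(-3, -4) = -3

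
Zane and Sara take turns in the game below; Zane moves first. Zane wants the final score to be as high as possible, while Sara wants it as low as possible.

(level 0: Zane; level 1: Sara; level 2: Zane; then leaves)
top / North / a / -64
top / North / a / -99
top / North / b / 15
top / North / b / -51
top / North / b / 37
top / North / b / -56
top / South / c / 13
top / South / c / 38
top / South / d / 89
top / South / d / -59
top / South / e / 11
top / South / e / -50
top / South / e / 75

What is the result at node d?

89

d (Zane): max(89, -59) = 89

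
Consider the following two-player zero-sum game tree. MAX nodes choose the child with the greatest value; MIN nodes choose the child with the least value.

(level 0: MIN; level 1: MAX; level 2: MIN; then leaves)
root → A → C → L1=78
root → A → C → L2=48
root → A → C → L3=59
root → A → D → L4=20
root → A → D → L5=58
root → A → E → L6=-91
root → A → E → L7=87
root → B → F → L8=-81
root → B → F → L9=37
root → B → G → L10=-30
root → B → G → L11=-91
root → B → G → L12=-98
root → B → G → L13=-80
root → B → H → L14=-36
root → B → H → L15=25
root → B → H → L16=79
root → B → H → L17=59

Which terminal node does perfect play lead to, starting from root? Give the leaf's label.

C (MIN): min(78, 48, 59) = 48
D (MIN): min(20, 58) = 20
E (MIN): min(-91, 87) = -91
A (MAX): max(48, 20, -91) = 48
F (MIN): min(-81, 37) = -81
G (MIN): min(-30, -91, -98, -80) = -98
H (MIN): min(-36, 25, 79, 59) = -36
B (MAX): max(-81, -98, -36) = -36
root (MIN): min(48, -36) = -36
At root, MIN picks B (lowest: -36).
At B, MAX picks H (highest: -36).
At H, MIN picks L14 (lowest: -36).
Terminal value -36.

L14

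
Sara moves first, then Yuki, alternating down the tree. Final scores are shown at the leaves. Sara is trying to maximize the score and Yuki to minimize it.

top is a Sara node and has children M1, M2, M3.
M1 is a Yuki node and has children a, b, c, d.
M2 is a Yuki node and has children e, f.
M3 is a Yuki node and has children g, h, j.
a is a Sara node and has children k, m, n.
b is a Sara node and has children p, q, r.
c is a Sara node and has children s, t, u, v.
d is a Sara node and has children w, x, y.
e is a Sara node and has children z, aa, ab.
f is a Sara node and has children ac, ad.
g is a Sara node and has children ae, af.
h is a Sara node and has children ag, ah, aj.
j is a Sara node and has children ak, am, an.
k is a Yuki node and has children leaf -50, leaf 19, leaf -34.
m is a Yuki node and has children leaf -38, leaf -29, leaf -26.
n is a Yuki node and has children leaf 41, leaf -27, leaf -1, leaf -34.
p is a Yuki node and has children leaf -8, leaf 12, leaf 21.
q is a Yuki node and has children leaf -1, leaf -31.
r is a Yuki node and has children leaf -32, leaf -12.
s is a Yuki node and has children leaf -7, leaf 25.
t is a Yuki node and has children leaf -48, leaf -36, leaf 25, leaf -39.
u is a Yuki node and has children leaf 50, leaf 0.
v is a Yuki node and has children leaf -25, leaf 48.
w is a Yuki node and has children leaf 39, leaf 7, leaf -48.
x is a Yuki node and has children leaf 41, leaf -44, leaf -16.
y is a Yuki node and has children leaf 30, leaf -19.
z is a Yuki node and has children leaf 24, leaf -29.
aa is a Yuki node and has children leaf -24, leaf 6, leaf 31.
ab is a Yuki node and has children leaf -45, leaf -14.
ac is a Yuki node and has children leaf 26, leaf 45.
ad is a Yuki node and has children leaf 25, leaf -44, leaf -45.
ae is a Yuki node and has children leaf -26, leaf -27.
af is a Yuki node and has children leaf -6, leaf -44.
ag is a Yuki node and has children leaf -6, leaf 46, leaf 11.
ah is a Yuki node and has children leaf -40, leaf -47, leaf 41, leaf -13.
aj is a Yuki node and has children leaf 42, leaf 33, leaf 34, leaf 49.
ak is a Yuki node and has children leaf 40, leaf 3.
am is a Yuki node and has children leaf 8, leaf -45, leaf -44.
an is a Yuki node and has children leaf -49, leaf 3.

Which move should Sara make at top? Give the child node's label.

M2

k (Yuki): min(-50, 19, -34) = -50
m (Yuki): min(-38, -29, -26) = -38
n (Yuki): min(41, -27, -1, -34) = -34
a (Sara): max(-50, -38, -34) = -34
p (Yuki): min(-8, 12, 21) = -8
q (Yuki): min(-1, -31) = -31
r (Yuki): min(-32, -12) = -32
b (Sara): max(-8, -31, -32) = -8
s (Yuki): min(-7, 25) = -7
t (Yuki): min(-48, -36, 25, -39) = -48
u (Yuki): min(50, 0) = 0
v (Yuki): min(-25, 48) = -25
c (Sara): max(-7, -48, 0, -25) = 0
w (Yuki): min(39, 7, -48) = -48
x (Yuki): min(41, -44, -16) = -44
y (Yuki): min(30, -19) = -19
d (Sara): max(-48, -44, -19) = -19
M1 (Yuki): min(-34, -8, 0, -19) = -34
z (Yuki): min(24, -29) = -29
aa (Yuki): min(-24, 6, 31) = -24
ab (Yuki): min(-45, -14) = -45
e (Sara): max(-29, -24, -45) = -24
ac (Yuki): min(26, 45) = 26
ad (Yuki): min(25, -44, -45) = -45
f (Sara): max(26, -45) = 26
M2 (Yuki): min(-24, 26) = -24
ae (Yuki): min(-26, -27) = -27
af (Yuki): min(-6, -44) = -44
g (Sara): max(-27, -44) = -27
ag (Yuki): min(-6, 46, 11) = -6
ah (Yuki): min(-40, -47, 41, -13) = -47
aj (Yuki): min(42, 33, 34, 49) = 33
h (Sara): max(-6, -47, 33) = 33
ak (Yuki): min(40, 3) = 3
am (Yuki): min(8, -45, -44) = -45
an (Yuki): min(-49, 3) = -49
j (Sara): max(3, -45, -49) = 3
M3 (Yuki): min(-27, 33, 3) = -27
top (Sara): max(-34, -24, -27) = -24
Sara at top wants the highest of {M1=-34, M2=-24, M3=-27}, so chooses M2.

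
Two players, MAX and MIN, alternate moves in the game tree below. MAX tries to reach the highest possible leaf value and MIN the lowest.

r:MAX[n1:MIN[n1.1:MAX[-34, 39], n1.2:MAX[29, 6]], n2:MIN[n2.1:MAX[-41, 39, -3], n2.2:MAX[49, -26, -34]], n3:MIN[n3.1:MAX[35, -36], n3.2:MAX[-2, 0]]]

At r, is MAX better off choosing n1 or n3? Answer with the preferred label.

n1

n1.1 (MAX): max(-34, 39) = 39
n1.2 (MAX): max(29, 6) = 29
n1 (MIN): min(39, 29) = 29
n3.1 (MAX): max(35, -36) = 35
n3.2 (MAX): max(-2, 0) = 0
n3 (MIN): min(35, 0) = 0
MAX prefers the higher value; n1=29, n3=0. n1 is better since 29 > 0.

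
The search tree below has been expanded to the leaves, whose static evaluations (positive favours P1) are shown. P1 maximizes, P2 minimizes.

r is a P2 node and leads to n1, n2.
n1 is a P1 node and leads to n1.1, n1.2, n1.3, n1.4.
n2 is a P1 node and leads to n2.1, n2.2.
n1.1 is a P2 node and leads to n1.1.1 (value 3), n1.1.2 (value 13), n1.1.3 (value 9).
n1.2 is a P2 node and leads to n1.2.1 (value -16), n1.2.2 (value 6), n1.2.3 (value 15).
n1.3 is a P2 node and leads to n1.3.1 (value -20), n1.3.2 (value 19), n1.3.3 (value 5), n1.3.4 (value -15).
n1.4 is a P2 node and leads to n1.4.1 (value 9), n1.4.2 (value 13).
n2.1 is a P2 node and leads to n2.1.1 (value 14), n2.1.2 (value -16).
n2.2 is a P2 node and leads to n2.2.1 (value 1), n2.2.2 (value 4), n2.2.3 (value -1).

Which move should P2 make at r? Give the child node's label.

n1.1 (P2): min(3, 13, 9) = 3
n1.2 (P2): min(-16, 6, 15) = -16
n1.3 (P2): min(-20, 19, 5, -15) = -20
n1.4 (P2): min(9, 13) = 9
n1 (P1): max(3, -16, -20, 9) = 9
n2.1 (P2): min(14, -16) = -16
n2.2 (P2): min(1, 4, -1) = -1
n2 (P1): max(-16, -1) = -1
r (P2): min(9, -1) = -1
P2 at r wants the lowest of {n1=9, n2=-1}, so chooses n2.

n2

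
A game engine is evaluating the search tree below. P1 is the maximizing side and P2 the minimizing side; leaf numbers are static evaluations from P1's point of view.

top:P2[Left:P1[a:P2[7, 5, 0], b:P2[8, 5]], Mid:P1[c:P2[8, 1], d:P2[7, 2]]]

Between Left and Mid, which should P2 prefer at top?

Mid

a (P2): min(7, 5, 0) = 0
b (P2): min(8, 5) = 5
Left (P1): max(0, 5) = 5
c (P2): min(8, 1) = 1
d (P2): min(7, 2) = 2
Mid (P1): max(1, 2) = 2
P2 prefers the lower value; Left=5, Mid=2. Mid is better since 2 < 5.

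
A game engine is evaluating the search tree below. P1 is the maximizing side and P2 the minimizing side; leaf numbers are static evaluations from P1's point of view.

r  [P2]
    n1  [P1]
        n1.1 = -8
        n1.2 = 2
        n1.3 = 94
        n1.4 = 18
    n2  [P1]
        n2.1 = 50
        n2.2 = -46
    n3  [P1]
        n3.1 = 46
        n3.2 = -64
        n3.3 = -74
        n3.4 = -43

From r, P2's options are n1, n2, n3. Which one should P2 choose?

n3

n1 (P1): max(-8, 2, 94, 18) = 94
n2 (P1): max(50, -46) = 50
n3 (P1): max(46, -64, -74, -43) = 46
r (P2): min(94, 50, 46) = 46
P2 at r wants the lowest of {n1=94, n2=50, n3=46}, so chooses n3.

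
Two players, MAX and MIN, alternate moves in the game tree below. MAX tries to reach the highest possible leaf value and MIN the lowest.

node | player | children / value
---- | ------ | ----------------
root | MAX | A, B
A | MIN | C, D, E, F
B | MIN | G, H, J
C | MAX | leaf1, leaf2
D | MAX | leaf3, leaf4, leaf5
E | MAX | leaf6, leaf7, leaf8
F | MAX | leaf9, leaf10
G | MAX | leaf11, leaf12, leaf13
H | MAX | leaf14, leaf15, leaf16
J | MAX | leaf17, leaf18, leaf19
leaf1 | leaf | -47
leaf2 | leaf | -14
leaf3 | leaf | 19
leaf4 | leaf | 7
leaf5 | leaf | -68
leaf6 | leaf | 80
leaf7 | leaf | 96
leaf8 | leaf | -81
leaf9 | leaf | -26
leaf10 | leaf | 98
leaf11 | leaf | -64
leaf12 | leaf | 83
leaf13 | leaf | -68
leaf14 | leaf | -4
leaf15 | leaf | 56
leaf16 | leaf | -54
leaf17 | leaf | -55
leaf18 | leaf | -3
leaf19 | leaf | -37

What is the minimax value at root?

-3

C (MAX): max(-47, -14) = -14
D (MAX): max(19, 7, -68) = 19
E (MAX): max(80, 96, -81) = 96
F (MAX): max(-26, 98) = 98
A (MIN): min(-14, 19, 96, 98) = -14
G (MAX): max(-64, 83, -68) = 83
H (MAX): max(-4, 56, -54) = 56
J (MAX): max(-55, -3, -37) = -3
B (MIN): min(83, 56, -3) = -3
root (MAX): max(-14, -3) = -3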